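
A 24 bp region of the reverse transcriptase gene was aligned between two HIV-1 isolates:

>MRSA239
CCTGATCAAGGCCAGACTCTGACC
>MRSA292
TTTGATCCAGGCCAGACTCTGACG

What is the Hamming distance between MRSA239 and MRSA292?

4

The sequences differ at positions 1 (C/T), 2 (C/T), 8 (A/C), 24 (C/G).
That gives 4 mismatches out of 24 aligned sites, so the Hamming distance is 4.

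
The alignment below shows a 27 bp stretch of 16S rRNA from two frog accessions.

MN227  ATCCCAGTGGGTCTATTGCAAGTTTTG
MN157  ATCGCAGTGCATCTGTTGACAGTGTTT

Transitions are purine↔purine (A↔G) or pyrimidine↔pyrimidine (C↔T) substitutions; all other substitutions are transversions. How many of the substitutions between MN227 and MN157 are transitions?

Differing sites — 4:C/G (Tv); 10:G/C (Tv); 11:G/A (Ti); 15:A/G (Ti); 19:C/A (Tv); 20:A/C (Tv); 24:T/G (Tv); 27:G/T (Tv).
Of the 8 differences, 2 transitions and 6 transversions, so the answer is 2.

2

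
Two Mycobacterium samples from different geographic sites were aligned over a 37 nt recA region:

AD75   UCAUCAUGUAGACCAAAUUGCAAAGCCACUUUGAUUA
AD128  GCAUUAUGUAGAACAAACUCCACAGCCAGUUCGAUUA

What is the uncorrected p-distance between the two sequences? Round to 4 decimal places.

0.2162

The sequences differ at positions 1 (U/G), 5 (C/U), 13 (C/A), 18 (U/C), 20 (G/C), 23 (A/C), 29 (C/G), 32 (U/C).
There are 8 differences over 37 sites, so p = 8/37 = 0.2162.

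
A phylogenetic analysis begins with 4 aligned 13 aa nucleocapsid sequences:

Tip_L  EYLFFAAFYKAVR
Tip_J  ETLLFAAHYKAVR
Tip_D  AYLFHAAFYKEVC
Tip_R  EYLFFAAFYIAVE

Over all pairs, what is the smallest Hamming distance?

2

Pairwise Hamming distances:
  Tip_L vs Tip_J: 3
  Tip_L vs Tip_D: 4
  Tip_L vs Tip_R: 2
  Tip_J vs Tip_D: 7
  Tip_J vs Tip_R: 5
  Tip_D vs Tip_R: 5
The smallest is 2, between Tip_L and Tip_R.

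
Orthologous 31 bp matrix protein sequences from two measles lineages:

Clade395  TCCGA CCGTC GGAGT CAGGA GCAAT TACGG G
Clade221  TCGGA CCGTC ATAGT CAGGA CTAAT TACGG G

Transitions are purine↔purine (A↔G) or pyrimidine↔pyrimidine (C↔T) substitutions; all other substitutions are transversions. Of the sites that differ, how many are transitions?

Differing sites — 3:C/G (Tv); 11:G/A (Ti); 12:G/T (Tv); 21:G/C (Tv); 22:C/T (Ti).
Of the 5 differences, 2 transitions and 3 transversions, so the answer is 2.

2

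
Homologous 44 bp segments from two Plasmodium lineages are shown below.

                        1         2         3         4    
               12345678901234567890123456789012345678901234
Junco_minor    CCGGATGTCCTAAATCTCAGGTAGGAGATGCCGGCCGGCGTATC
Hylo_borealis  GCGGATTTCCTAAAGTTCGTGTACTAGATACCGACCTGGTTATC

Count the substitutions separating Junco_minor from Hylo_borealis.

The sequences differ at positions 1 (C/G), 7 (G/T), 15 (T/G), 16 (C/T), 19 (A/G), 20 (G/T), 24 (G/C), 25 (G/T), 30 (G/A), 34 (G/A), 37 (G/T), 39 (C/G), 40 (G/T).
That gives 13 mismatches out of 44 aligned sites, so the Hamming distance is 13.

13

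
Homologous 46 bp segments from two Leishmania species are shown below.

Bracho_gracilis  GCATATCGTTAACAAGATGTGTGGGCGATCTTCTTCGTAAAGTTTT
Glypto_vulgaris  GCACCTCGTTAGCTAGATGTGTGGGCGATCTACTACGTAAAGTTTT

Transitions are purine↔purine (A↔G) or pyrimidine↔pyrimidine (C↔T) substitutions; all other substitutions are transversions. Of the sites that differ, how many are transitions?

Differing sites — 4:T/C (Ti); 5:A/C (Tv); 12:A/G (Ti); 14:A/T (Tv); 32:T/A (Tv); 35:T/A (Tv).
Of the 6 differences, 2 transitions and 4 transversions, so the answer is 2.

2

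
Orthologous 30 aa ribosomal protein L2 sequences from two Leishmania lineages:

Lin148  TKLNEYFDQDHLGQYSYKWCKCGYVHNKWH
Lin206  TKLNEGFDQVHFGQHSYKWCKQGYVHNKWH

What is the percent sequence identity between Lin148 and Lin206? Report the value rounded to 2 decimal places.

83.33%

Differing sites — 6:Y/G; 10:D/V; 12:L/F; 15:Y/H; 22:C/Q.
25 of the 30 sites match, so the percent identity is 25/30 × 100 = 83.33%.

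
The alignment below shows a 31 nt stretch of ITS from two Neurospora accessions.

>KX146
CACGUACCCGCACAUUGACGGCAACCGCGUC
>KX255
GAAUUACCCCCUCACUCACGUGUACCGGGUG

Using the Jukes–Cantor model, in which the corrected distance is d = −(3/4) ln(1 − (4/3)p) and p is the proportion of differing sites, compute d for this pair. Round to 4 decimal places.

Differing sites — 1:C/G; 3:C/A; 4:G/U; 10:G/C; 12:A/U; 15:U/C; 17:G/C; 21:G/U; 22:C/G; 23:A/U; 28:C/G; 31:C/G.
p = 12/31 = 0.387097.
d = −0.75 · ln(1 − (4/3)·0.387097) = −0.75 · ln(0.483871) = −0.75 · (-0.725937) = 0.5445.

0.5445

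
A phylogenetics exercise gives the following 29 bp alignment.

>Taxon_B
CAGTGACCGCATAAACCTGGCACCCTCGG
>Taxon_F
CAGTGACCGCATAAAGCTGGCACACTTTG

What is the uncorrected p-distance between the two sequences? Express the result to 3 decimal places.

0.138

Mismatches occur at site 16 (C→G), site 24 (C→A), site 27 (C→T), site 28 (G→T).
There are 4 differences over 29 sites, so p = 4/29 = 0.138.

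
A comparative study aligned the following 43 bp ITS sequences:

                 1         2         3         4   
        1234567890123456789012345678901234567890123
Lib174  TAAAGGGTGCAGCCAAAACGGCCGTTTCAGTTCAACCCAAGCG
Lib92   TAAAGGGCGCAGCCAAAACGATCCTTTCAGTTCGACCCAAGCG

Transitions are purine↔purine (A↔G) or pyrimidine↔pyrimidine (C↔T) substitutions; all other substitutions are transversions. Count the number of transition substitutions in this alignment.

4

Mismatches occur at site 8 (T/C, transition), site 21 (G/A, transition), site 22 (C/T, transition), site 24 (G/C, transversion), site 34 (A/G, transition).
Of the 5 differences, 4 transitions and 1 transversion, so the answer is 4.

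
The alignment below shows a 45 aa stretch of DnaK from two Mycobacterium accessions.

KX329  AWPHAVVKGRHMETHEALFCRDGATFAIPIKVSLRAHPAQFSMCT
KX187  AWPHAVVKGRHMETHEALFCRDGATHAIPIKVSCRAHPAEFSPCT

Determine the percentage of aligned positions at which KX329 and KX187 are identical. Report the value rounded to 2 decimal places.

Differing sites — 26:F/H; 34:L/C; 40:Q/E; 43:M/P.
41 of the 45 sites match, so the percent identity is 41/45 × 100 = 91.11%.

91.11%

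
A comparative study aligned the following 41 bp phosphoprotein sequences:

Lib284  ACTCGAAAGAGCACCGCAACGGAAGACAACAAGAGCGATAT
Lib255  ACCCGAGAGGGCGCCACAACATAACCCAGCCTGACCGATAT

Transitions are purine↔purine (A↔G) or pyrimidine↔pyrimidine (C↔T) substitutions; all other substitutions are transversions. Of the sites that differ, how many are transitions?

7

Differing sites — 3:T/C (Ti); 7:A/G (Ti); 10:A/G (Ti); 13:A/G (Ti); 16:G/A (Ti); 21:G/A (Ti); 22:G/T (Tv); 25:G/C (Tv); 26:A/C (Tv); 29:A/G (Ti); 31:A/C (Tv); 32:A/T (Tv); 35:G/C (Tv).
Of the 13 differences, 7 transitions and 6 transversions, so the answer is 7.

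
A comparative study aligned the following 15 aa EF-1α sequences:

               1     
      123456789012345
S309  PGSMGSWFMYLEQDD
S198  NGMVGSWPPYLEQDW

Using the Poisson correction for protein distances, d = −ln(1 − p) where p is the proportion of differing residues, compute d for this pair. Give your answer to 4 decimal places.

The sequences differ at positions 1 (P/N), 3 (S/M), 4 (M/V), 8 (F/P), 9 (M/P), 15 (D/W).
p = 6/15 = 0.400000.
d = −ln(1 − 0.400000) = −ln(0.600000) = 0.5108.

0.5108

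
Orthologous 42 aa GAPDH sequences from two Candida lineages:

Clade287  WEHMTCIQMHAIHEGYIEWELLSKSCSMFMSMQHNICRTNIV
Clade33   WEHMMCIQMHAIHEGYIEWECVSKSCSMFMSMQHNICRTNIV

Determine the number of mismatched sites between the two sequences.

The sequences differ at positions 5 (T/M), 21 (L/C), 22 (L/V).
That gives 3 mismatches out of 42 aligned sites, so the Hamming distance is 3.

3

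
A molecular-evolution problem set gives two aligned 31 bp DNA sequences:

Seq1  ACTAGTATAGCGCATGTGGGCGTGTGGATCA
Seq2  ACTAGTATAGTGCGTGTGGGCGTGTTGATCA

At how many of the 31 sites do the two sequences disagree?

The sequences differ at positions 11 (C/T), 14 (A/G), 26 (G/T).
That gives 3 mismatches out of 31 aligned sites, so the Hamming distance is 3.

3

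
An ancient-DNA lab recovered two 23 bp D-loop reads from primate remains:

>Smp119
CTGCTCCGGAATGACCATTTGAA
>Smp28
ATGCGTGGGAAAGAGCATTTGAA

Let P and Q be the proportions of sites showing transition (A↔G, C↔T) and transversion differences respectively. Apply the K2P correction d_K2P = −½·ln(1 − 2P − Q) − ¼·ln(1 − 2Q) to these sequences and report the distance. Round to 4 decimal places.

0.3241

Differing sites — 1:C/A (Tv); 5:T/G (Tv); 6:C/T (Ti); 7:C/G (Tv); 12:T/A (Tv); 15:C/G (Tv).
Of the 6 differences, 1 transition and 5 transversions over 23 sites: P = 1/23 = 0.043478, Q = 5/23 = 0.217391.
d = −0.5·ln(0.695653) − 0.25·ln(0.565218) = −0.5·(-0.362904) − 0.25·(-0.570544) = 0.3241.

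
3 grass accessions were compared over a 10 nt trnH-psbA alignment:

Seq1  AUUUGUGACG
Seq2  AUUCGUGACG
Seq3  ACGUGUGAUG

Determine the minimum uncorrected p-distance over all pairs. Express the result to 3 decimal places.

Pairwise Hamming distances:
  Seq1 vs Seq2: 1
  Seq1 vs Seq3: 3
  Seq2 vs Seq3: 4
The smallest is 1 mismatch, between Seq1 and Seq2; p = 1/10 = 0.100.

0.100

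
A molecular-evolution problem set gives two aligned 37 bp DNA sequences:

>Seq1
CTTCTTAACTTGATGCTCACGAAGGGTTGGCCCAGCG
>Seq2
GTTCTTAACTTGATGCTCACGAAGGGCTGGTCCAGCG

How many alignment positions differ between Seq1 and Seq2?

The sequences differ at positions 1 (C/G), 27 (T/C), 31 (C/T).
That gives 3 mismatches out of 37 aligned sites, so the Hamming distance is 3.

3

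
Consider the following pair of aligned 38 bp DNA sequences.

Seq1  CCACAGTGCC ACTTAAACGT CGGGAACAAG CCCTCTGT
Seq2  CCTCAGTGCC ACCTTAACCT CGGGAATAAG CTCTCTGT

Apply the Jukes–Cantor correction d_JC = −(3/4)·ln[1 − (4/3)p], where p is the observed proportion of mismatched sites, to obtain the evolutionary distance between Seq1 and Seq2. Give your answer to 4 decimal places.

0.1773

Mismatches occur at site 3 (A↔T), site 13 (T↔C), site 15 (A↔T), site 19 (G↔C), site 27 (C↔T), site 32 (C↔T).
p = 6/38 = 0.157895.
d = −0.75 · ln(1 − (4/3)·0.157895) = −0.75 · ln(0.789473) = −0.75 · (-0.236390) = 0.1773.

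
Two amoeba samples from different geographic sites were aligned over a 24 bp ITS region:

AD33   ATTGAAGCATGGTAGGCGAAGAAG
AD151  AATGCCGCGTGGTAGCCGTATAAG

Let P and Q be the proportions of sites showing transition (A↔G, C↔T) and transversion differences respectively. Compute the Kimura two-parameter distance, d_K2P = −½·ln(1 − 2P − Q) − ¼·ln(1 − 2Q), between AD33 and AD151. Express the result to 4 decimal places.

The sequences differ at positions 2 (T/A, transversion), 5 (A/C, transversion), 6 (A/C, transversion), 9 (A/G, transition), 16 (G/C, transversion), 19 (A/T, transversion), 21 (G/T, transversion).
Of the 7 differences, 1 transition and 6 transversions over 24 sites: P = 1/24 = 0.041667, Q = 6/24 = 0.250000.
d = −0.5·ln(0.666666) − 0.25·ln(0.500000) = −0.5·(-0.405466) − 0.25·(-0.693147) = 0.3760.

0.3760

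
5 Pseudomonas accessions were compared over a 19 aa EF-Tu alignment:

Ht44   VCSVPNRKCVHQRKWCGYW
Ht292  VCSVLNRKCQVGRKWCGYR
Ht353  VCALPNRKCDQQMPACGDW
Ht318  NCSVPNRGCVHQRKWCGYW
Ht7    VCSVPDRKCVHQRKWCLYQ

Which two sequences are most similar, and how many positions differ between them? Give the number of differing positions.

2

Pairwise Hamming distances:
  Ht44 vs Ht292: 5
  Ht44 vs Ht353: 8
  Ht44 vs Ht318: 2
  Ht44 vs Ht7: 3
  Ht292 vs Ht353: 11
  Ht292 vs Ht318: 7
  Ht292 vs Ht7: 7
  Ht353 vs Ht318: 10
  Ht353 vs Ht7: 11
  Ht318 vs Ht7: 5
The smallest is 2, between Ht44 and Ht318.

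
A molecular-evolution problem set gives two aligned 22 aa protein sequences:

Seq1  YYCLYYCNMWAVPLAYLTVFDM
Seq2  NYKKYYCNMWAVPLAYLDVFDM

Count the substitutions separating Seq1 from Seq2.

The sequences differ at positions 1 (Y/N), 3 (C/K), 4 (L/K), 18 (T/D).
That gives 4 mismatches out of 22 aligned sites, so the Hamming distance is 4.

4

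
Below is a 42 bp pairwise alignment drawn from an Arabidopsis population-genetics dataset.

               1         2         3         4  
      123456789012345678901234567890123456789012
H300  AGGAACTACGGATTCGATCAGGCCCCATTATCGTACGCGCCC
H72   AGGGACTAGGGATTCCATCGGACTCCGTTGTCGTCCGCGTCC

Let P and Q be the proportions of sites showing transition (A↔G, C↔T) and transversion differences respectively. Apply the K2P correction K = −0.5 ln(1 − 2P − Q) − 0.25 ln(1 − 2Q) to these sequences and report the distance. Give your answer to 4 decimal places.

0.2979

Differing sites — 4:A/G (Ti); 9:C/G (Tv); 16:G/C (Tv); 20:A/G (Ti); 22:G/A (Ti); 24:C/T (Ti); 27:A/G (Ti); 30:A/G (Ti); 35:A/C (Tv); 40:C/T (Ti).
Of the 10 differences, 7 transitions and 3 transversions over 42 sites: P = 7/42 = 0.166667, Q = 3/42 = 0.071429.
d = −0.5·ln(0.595237) − 0.25·ln(0.857142) = −0.5·(-0.518796) − 0.25·(-0.154152) = 0.2979.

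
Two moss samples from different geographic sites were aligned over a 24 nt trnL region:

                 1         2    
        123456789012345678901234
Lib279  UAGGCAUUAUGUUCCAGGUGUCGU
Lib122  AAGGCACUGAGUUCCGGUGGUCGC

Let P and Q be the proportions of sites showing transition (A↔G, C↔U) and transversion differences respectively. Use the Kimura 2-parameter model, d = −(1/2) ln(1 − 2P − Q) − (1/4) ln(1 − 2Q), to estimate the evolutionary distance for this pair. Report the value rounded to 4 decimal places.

Mismatches occur at site 1 (U/A, transversion), site 7 (U/C, transition), site 9 (A/G, transition), site 10 (U/A, transversion), site 16 (A/G, transition), site 18 (G/U, transversion), site 19 (U/G, transversion), site 24 (U/C, transition).
Of the 8 differences, 4 transitions and 4 transversions over 24 sites: P = 4/24 = 0.166667, Q = 4/24 = 0.166667.
d = −0.5·ln(0.499999) − 0.25·ln(0.666666) = −0.5·(-0.693149) − 0.25·(-0.405466) = 0.4479.

0.4479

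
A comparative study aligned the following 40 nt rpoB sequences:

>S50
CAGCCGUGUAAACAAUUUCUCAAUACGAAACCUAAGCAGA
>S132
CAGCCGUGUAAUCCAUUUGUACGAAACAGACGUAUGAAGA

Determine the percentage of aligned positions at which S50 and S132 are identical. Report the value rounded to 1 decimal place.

Mismatches occur at site 12 (A↔U), site 14 (A↔C), site 19 (C↔G), site 21 (C↔A), site 22 (A↔C), site 23 (A↔G), site 24 (U↔A), site 26 (C↔A), site 27 (G↔C), site 29 (A↔G), site 32 (C↔G), site 35 (A↔U), site 37 (C↔A).
27 of the 40 sites match, so the percent identity is 27/40 × 100 = 67.5%.

67.5%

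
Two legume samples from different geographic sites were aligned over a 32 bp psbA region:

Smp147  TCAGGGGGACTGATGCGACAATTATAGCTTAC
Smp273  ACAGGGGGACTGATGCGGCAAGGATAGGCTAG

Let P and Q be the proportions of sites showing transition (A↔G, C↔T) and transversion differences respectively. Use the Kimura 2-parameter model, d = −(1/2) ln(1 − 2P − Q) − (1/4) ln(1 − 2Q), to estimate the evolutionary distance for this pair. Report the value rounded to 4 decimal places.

0.2588

Differing sites — 1:T/A (Tv); 18:A/G (Ti); 22:T/G (Tv); 23:T/G (Tv); 28:C/G (Tv); 29:T/C (Ti); 32:C/G (Tv).
Of the 7 differences, 2 transitions and 5 transversions over 32 sites: P = 2/32 = 0.062500, Q = 5/32 = 0.156250.
d = −0.5·ln(0.718750) − 0.25·ln(0.687500) = −0.5·(-0.330242) − 0.25·(-0.374693) = 0.2588.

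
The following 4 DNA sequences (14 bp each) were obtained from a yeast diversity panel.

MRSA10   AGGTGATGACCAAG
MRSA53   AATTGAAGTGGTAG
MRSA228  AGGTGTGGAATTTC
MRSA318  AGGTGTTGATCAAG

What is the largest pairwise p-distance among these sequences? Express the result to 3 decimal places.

0.643

Pairwise Hamming distances:
  MRSA10 vs MRSA53: 7
  MRSA10 vs MRSA228: 7
  MRSA10 vs MRSA318: 2
  MRSA53 vs MRSA228: 9
  MRSA53 vs MRSA318: 8
  MRSA228 vs MRSA318: 6
The largest is 9 mismatches, between MRSA53 and MRSA228; p = 9/14 = 0.643.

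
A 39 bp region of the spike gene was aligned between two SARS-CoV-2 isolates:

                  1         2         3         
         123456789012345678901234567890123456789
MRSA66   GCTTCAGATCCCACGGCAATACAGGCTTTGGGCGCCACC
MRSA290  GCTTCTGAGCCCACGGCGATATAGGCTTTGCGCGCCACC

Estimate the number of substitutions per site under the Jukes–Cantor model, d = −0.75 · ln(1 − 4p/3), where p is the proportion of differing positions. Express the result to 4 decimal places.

The sequences differ at positions 6 (A/T), 9 (T/G), 18 (A/G), 22 (C/T), 31 (G/C).
p = 5/39 = 0.128205.
d = −0.75 · ln(1 − (4/3)·0.128205) = −0.75 · ln(0.829060) = −0.75 · (-0.187463) = 0.1406.

0.1406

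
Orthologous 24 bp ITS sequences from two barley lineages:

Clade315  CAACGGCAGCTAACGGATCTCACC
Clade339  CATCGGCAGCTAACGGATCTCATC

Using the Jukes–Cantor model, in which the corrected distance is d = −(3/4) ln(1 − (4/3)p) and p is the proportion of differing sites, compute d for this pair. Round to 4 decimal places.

0.0883

Mismatches occur at site 3 (A↔T), site 23 (C↔T).
p = 2/24 = 0.083333.
d = −0.75 · ln(1 − (4/3)·0.083333) = −0.75 · ln(0.888889) = −0.75 · (-0.117783) = 0.0883.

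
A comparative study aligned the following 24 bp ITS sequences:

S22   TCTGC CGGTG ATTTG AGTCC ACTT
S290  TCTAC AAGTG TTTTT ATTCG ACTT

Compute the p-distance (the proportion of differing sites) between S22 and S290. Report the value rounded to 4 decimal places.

0.2917

Differing sites — 4:G/A; 6:C/A; 7:G/A; 11:A/T; 15:G/T; 17:G/T; 20:C/G.
There are 7 differences over 24 sites, so p = 7/24 = 0.2917.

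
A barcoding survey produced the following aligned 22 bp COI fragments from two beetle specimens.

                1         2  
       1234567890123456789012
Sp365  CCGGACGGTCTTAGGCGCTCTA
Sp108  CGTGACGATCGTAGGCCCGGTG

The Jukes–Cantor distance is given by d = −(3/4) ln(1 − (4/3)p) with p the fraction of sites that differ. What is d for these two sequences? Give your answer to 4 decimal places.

Differing sites — 2:C/G; 3:G/T; 8:G/A; 11:T/G; 17:G/C; 19:T/G; 20:C/G; 22:A/G.
p = 8/22 = 0.363636.
d = −0.75 · ln(1 − (4/3)·0.363636) = −0.75 · ln(0.515152) = −0.75 · (-0.663293) = 0.4975.

0.4975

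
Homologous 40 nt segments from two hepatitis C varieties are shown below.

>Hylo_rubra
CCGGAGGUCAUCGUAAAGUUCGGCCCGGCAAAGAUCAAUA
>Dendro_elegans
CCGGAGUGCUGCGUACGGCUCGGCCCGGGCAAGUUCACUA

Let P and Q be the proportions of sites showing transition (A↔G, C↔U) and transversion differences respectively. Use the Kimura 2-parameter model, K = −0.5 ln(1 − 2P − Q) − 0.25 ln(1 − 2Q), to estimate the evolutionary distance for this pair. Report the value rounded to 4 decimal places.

Mismatches occur at site 7 (G/U, transversion), site 8 (U/G, transversion), site 10 (A/U, transversion), site 11 (U/G, transversion), site 16 (A/C, transversion), site 17 (A/G, transition), site 19 (U/C, transition), site 29 (C/G, transversion), site 30 (A/C, transversion), site 34 (A/U, transversion), site 38 (A/C, transversion).
Of the 11 differences, 2 transitions and 9 transversions over 40 sites: P = 2/40 = 0.050000, Q = 9/40 = 0.225000.
d = −0.5·ln(0.675000) − 0.25·ln(0.550000) = −0.5·(-0.393043) − 0.25·(-0.597837) = 0.3460.

0.3460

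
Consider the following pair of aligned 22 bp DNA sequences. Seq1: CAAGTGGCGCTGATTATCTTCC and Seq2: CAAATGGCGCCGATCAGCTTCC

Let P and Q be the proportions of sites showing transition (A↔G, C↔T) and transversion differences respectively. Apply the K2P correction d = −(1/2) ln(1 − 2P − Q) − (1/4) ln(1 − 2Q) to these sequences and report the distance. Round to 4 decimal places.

0.2153

Differing sites — 4:G/A (Ti); 11:T/C (Ti); 15:T/C (Ti); 17:T/G (Tv).
Of the 4 differences, 3 transitions and 1 transversion over 22 sites: P = 3/22 = 0.136364, Q = 1/22 = 0.045455.
d = −0.5·ln(0.681817) − 0.25·ln(0.909090) = −0.5·(-0.382994) − 0.25·(-0.095311) = 0.2153.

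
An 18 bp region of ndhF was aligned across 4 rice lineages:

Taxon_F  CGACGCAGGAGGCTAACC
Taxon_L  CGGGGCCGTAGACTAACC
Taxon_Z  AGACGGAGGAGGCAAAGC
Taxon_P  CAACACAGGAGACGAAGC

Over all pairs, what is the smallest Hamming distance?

Pairwise Hamming distances:
  Taxon_F vs Taxon_L: 5
  Taxon_F vs Taxon_Z: 4
  Taxon_F vs Taxon_P: 5
  Taxon_L vs Taxon_Z: 9
  Taxon_L vs Taxon_P: 8
  Taxon_Z vs Taxon_P: 6
The smallest is 4, between Taxon_F and Taxon_Z.

4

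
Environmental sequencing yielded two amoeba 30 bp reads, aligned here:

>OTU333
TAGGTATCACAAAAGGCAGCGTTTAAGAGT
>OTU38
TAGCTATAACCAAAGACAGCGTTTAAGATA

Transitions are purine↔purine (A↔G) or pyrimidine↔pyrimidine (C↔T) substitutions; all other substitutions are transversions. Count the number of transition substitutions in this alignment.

1

Differing sites — 4:G/C (Tv); 8:C/A (Tv); 11:A/C (Tv); 16:G/A (Ti); 29:G/T (Tv); 30:T/A (Tv).
Of the 6 differences, 1 transition and 5 transversions, so the answer is 1.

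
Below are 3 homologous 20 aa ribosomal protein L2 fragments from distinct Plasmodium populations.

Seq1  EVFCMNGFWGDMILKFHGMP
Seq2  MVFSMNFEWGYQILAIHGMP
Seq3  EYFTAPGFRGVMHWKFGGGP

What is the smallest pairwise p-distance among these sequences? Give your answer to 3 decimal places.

Pairwise Hamming distances:
  Seq1 vs Seq2: 8
  Seq1 vs Seq3: 10
  Seq2 vs Seq3: 16
The smallest is 8 mismatches, between Seq1 and Seq2; p = 8/20 = 0.400.

0.400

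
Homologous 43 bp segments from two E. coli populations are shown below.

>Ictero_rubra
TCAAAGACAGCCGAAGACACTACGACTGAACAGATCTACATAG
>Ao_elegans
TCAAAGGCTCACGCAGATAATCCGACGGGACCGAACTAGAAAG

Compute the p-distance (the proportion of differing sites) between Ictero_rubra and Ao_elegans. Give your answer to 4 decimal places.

Mismatches occur at site 7 (A/G), site 9 (A/T), site 10 (G/C), site 11 (C/A), site 14 (A/C), site 18 (C/T), site 20 (C/A), site 22 (A/C), site 27 (T/G), site 29 (A/G), site 32 (A/C), site 35 (T/A), site 39 (C/G), site 41 (T/A).
There are 14 differences over 43 sites, so p = 14/43 = 0.3256.

0.3256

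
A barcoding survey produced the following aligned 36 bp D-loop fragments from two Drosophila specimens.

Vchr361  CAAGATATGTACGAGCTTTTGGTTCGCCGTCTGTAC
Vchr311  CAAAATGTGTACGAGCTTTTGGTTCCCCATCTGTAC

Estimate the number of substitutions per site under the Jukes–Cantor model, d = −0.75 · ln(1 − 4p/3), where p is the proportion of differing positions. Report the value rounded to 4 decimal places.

0.1203

The sequences differ at positions 4 (G/A), 7 (A/G), 26 (G/C), 29 (G/A).
p = 4/36 = 0.111111.
d = −0.75 · ln(1 − (4/3)·0.111111) = −0.75 · ln(0.851852) = −0.75 · (-0.160342) = 0.1203.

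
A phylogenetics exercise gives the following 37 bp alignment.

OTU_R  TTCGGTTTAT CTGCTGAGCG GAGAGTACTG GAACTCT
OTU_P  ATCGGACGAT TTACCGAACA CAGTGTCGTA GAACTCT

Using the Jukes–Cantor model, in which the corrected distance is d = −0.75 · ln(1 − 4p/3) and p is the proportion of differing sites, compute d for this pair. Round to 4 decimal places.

0.5266

Differing sites — 1:T/A; 6:T/A; 7:T/C; 8:T/G; 11:C/T; 13:G/A; 15:T/C; 18:G/A; 20:G/A; 21:G/C; 24:A/T; 27:A/C; 28:C/G; 30:G/A.
p = 14/37 = 0.378378.
d = −0.75 · ln(1 − (4/3)·0.378378) = −0.75 · ln(0.495496) = −0.75 · (-0.702196) = 0.5266.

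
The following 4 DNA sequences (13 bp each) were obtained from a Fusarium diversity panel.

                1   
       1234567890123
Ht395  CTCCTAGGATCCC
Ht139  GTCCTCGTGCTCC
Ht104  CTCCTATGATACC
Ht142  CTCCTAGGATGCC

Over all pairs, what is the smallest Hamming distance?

Pairwise Hamming distances:
  Ht395 vs Ht139: 6
  Ht395 vs Ht104: 2
  Ht395 vs Ht142: 1
  Ht139 vs Ht104: 7
  Ht139 vs Ht142: 6
  Ht104 vs Ht142: 2
The smallest is 1, between Ht395 and Ht142.

1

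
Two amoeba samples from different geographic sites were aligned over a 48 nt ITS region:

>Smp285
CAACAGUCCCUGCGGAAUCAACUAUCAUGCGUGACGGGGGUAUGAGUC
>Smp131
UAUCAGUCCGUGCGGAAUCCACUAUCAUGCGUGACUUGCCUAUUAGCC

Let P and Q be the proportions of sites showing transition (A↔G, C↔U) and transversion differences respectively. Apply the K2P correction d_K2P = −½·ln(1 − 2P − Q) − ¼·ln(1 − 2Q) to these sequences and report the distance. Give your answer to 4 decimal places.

The sequences differ at positions 1 (C/U, transition), 3 (A/U, transversion), 10 (C/G, transversion), 20 (A/C, transversion), 36 (G/U, transversion), 37 (G/U, transversion), 39 (G/C, transversion), 40 (G/C, transversion), 44 (G/U, transversion), 47 (U/C, transition).
Of the 10 differences, 2 transitions and 8 transversions over 48 sites: P = 2/48 = 0.041667, Q = 8/48 = 0.166667.
d = −0.5·ln(0.749999) − 0.25·ln(0.666666) = −0.5·(-0.287683) − 0.25·(-0.405466) = 0.2452.

0.2452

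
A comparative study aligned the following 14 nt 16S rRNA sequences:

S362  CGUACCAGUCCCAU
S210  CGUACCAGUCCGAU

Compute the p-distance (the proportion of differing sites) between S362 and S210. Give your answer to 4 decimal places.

0.0714

A single mismatch occurs at site 12 (C→G).
There are 1 differences over 14 sites, so p = 1/14 = 0.0714.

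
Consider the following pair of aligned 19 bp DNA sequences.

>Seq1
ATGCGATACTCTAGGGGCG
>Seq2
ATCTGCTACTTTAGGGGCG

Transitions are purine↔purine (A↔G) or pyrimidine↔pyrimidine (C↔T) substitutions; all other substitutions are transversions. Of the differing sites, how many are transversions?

The sequences differ at positions 3 (G/C, transversion), 4 (C/T, transition), 6 (A/C, transversion), 11 (C/T, transition).
Of the 4 differences, 2 transitions and 2 transversions, so the answer is 2.

2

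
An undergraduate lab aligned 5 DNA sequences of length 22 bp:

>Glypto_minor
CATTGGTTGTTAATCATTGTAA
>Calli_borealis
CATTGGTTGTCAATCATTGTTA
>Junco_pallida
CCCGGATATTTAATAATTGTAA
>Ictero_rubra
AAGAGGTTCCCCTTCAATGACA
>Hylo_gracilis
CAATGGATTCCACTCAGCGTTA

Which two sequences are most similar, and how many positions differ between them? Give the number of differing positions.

2

Pairwise Hamming distances:
  Glypto_minor vs Calli_borealis: 2
  Glypto_minor vs Junco_pallida: 7
  Glypto_minor vs Ictero_rubra: 11
  Glypto_minor vs Hylo_gracilis: 9
  Calli_borealis vs Junco_pallida: 9
  Calli_borealis vs Ictero_rubra: 10
  Calli_borealis vs Hylo_gracilis: 7
  Junco_pallida vs Ictero_rubra: 15
  Junco_pallida vs Hylo_gracilis: 13
  Ictero_rubra vs Hylo_gracilis: 11
The smallest is 2, between Glypto_minor and Calli_borealis.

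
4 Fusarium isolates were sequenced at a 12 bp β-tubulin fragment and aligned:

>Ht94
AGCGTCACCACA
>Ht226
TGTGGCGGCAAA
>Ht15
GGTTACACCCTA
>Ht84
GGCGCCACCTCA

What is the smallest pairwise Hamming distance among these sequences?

3

Pairwise Hamming distances:
  Ht94 vs Ht226: 6
  Ht94 vs Ht15: 6
  Ht94 vs Ht84: 3
  Ht226 vs Ht15: 7
  Ht226 vs Ht84: 7
  Ht15 vs Ht84: 5
The smallest is 3, between Ht94 and Ht84.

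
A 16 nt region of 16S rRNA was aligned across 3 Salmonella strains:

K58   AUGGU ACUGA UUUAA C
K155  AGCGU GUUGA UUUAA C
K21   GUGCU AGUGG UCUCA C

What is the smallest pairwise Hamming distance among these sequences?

4

Pairwise Hamming distances:
  K58 vs K155: 4
  K58 vs K21: 6
  K155 vs K21: 9
The smallest is 4, between K58 and K155.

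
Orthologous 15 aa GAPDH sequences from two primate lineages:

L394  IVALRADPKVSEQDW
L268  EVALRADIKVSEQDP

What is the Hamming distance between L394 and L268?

3

Mismatches occur at site 1 (I↔E), site 8 (P↔I), site 15 (W↔P).
That gives 3 mismatches out of 15 aligned sites, so the Hamming distance is 3.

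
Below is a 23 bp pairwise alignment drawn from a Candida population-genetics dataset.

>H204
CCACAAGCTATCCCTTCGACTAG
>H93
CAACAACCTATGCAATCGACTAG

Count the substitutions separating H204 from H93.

Differing sites — 2:C/A; 7:G/C; 12:C/G; 14:C/A; 15:T/A.
That gives 5 mismatches out of 23 aligned sites, so the Hamming distance is 5.

5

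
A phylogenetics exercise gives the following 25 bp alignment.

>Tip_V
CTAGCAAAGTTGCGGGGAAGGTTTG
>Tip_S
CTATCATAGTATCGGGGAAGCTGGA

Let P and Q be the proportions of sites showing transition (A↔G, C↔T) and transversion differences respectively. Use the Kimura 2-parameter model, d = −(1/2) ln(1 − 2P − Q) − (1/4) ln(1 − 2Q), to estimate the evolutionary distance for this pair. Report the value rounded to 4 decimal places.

The sequences differ at positions 4 (G/T, transversion), 7 (A/T, transversion), 11 (T/A, transversion), 12 (G/T, transversion), 21 (G/C, transversion), 23 (T/G, transversion), 24 (T/G, transversion), 25 (G/A, transition).
Of the 8 differences, 1 transition and 7 transversions over 25 sites: P = 1/25 = 0.040000, Q = 7/25 = 0.280000.
d = −0.5·ln(0.640000) − 0.25·ln(0.440000) = −0.5·(-0.446287) − 0.25·(-0.820981) = 0.4284.

0.4284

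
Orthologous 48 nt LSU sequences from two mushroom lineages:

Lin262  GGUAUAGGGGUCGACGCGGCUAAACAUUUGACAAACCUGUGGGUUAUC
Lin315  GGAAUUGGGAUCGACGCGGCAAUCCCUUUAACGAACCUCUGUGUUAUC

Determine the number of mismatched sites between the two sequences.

11

Mismatches occur at site 3 (U/A), site 6 (A/U), site 10 (G/A), site 21 (U/A), site 23 (A/U), site 24 (A/C), site 26 (A/C), site 30 (G/A), site 33 (A/G), site 39 (G/C), site 42 (G/U).
That gives 11 mismatches out of 48 aligned sites, so the Hamming distance is 11.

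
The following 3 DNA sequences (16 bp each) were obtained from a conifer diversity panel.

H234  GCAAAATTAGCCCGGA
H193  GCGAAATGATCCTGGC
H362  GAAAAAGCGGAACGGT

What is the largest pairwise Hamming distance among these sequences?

Pairwise Hamming distances:
  H234 vs H193: 5
  H234 vs H362: 7
  H193 vs H362: 10
The largest is 10, between H193 and H362.

10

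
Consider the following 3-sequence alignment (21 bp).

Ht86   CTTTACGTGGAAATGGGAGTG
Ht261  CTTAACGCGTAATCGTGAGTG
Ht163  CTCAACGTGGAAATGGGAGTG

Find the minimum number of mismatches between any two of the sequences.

Pairwise Hamming distances:
  Ht86 vs Ht261: 6
  Ht86 vs Ht163: 2
  Ht261 vs Ht163: 6
The smallest is 2, between Ht86 and Ht163.

2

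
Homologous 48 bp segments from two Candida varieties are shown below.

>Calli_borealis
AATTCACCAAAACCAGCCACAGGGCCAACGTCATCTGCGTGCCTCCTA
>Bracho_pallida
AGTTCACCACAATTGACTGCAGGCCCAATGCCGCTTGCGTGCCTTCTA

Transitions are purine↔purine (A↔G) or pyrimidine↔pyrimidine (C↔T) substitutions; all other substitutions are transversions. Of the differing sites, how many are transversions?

Differing sites — 2:A/G (Ti); 10:A/C (Tv); 13:C/T (Ti); 14:C/T (Ti); 15:A/G (Ti); 16:G/A (Ti); 18:C/T (Ti); 19:A/G (Ti); 24:G/C (Tv); 29:C/T (Ti); 31:T/C (Ti); 33:A/G (Ti); 34:T/C (Ti); 35:C/T (Ti); 45:C/T (Ti).
Of the 15 differences, 13 transitions and 2 transversions, so the answer is 2.

2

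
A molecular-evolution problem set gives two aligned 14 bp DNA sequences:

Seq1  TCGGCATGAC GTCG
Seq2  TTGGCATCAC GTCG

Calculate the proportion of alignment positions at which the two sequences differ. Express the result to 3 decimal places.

0.143

The sequences differ at positions 2 (C/T), 8 (G/C).
There are 2 differences over 14 sites, so p = 2/14 = 0.143.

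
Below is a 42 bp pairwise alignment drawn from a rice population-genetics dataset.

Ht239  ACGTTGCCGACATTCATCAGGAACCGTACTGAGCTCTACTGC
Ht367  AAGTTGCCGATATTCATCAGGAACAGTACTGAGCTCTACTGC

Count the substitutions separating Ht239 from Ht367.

3

Mismatches occur at site 2 (C/A), site 11 (C/T), site 25 (C/A).
That gives 3 mismatches out of 42 aligned sites, so the Hamming distance is 3.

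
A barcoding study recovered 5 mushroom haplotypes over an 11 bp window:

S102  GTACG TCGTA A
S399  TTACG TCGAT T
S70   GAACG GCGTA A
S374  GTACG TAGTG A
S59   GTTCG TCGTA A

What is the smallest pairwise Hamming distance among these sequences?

Pairwise Hamming distances:
  S102 vs S399: 4
  S102 vs S70: 2
  S102 vs S374: 2
  S102 vs S59: 1
  S399 vs S70: 6
  S399 vs S374: 5
  S399 vs S59: 5
  S70 vs S374: 4
  S70 vs S59: 3
  S374 vs S59: 3
The smallest is 1, between S102 and S59.

1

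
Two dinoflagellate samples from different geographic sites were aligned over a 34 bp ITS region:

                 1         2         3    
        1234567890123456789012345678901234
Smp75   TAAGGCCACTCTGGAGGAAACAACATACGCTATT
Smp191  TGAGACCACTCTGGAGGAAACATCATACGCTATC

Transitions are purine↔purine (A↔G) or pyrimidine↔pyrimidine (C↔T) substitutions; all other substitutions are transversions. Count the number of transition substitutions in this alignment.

3

The sequences differ at positions 2 (A/G, transition), 5 (G/A, transition), 23 (A/T, transversion), 34 (T/C, transition).
Of the 4 differences, 3 transitions and 1 transversion, so the answer is 3.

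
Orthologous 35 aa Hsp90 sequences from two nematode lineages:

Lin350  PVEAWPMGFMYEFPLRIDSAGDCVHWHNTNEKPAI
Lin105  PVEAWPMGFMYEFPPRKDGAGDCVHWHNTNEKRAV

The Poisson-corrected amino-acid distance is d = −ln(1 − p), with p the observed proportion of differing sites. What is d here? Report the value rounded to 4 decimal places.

Mismatches occur at site 15 (L→P), site 17 (I→K), site 19 (S→G), site 33 (P→R), site 35 (I→V).
p = 5/35 = 0.142857.
d = −ln(1 − 0.142857) = −ln(0.857143) = 0.1542.

0.1542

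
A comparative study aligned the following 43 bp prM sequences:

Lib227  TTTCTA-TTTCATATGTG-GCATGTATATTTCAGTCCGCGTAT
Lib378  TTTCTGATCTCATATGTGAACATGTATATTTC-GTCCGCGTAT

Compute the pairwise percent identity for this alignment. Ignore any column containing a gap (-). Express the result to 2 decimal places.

Excluding the 3 gap columns leaves 40 comparable sites.
The sequences differ at positions 6 (A/G), 9 (T/C), 20 (G/A).
37 of the 40 comparable sites match, so the percent identity is 37/40 × 100 = 92.50%.

92.50%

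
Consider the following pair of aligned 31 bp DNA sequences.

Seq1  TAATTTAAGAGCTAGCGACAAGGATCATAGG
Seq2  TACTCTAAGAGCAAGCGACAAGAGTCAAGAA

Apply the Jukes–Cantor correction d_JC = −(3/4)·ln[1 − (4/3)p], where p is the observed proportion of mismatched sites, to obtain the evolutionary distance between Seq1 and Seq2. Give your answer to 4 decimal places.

0.3672

The sequences differ at positions 3 (A/C), 5 (T/C), 13 (T/A), 23 (G/A), 24 (A/G), 28 (T/A), 29 (A/G), 30 (G/A), 31 (G/A).
p = 9/31 = 0.290323.
d = −0.75 · ln(1 − (4/3)·0.290323) = −0.75 · ln(0.612903) = −0.75 · (-0.489549) = 0.3672.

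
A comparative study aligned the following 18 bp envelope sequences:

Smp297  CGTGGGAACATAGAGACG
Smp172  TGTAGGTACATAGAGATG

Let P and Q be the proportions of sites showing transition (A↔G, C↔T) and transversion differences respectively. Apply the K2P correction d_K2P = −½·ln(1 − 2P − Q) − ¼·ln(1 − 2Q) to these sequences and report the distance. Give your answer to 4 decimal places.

Mismatches occur at site 1 (C/T, transition), site 4 (G/A, transition), site 7 (A/T, transversion), site 17 (C/T, transition).
Of the 4 differences, 3 transitions and 1 transversion over 18 sites: P = 3/18 = 0.166667, Q = 1/18 = 0.055556.
d = −0.5·ln(0.611110) − 0.25·ln(0.888888) = −0.5·(-0.492478) − 0.25·(-0.117784) = 0.2757.

0.2757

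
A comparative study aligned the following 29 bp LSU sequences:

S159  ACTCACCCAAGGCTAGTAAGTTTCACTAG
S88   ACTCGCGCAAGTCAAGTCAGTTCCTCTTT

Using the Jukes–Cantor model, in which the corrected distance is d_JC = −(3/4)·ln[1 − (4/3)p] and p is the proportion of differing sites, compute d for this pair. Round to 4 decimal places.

0.4006

Mismatches occur at site 5 (A→G), site 7 (C→G), site 12 (G→T), site 14 (T→A), site 18 (A→C), site 23 (T→C), site 25 (A→T), site 28 (A→T), site 29 (G→T).
p = 9/29 = 0.310345.
d = −0.75 · ln(1 − (4/3)·0.310345) = −0.75 · ln(0.586207) = −0.75 · (-0.534082) = 0.4006.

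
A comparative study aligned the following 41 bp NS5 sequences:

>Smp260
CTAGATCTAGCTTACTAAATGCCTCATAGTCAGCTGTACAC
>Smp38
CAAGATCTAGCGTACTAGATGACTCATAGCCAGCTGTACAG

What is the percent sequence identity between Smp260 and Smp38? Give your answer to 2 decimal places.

85.37%

Differing sites — 2:T/A; 12:T/G; 18:A/G; 22:C/A; 30:T/C; 41:C/G.
35 of the 41 sites match, so the percent identity is 35/41 × 100 = 85.37%.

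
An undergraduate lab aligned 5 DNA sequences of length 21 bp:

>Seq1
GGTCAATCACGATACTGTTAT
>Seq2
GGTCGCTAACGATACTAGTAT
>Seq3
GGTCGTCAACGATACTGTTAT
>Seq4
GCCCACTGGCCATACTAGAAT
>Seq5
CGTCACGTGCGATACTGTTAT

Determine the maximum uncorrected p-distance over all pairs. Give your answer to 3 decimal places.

Pairwise Hamming distances:
  Seq1 vs Seq2: 5
  Seq1 vs Seq3: 4
  Seq1 vs Seq4: 9
  Seq1 vs Seq5: 5
  Seq2 vs Seq3: 4
  Seq2 vs Seq4: 7
  Seq2 vs Seq5: 7
  Seq3 vs Seq4: 11
  Seq3 vs Seq5: 6
  Seq4 vs Seq5: 9
The largest is 11 mismatches, between Seq3 and Seq4; p = 11/21 = 0.524.

0.524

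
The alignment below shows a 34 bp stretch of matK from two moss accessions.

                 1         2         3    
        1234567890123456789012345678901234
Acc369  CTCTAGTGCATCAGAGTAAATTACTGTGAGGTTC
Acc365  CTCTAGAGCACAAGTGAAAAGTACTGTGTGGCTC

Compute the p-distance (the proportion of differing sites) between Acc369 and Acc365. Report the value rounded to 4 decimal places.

0.2353

The sequences differ at positions 7 (T/A), 11 (T/C), 12 (C/A), 15 (A/T), 17 (T/A), 21 (T/G), 29 (A/T), 32 (T/C).
There are 8 differences over 34 sites, so p = 8/34 = 0.2353.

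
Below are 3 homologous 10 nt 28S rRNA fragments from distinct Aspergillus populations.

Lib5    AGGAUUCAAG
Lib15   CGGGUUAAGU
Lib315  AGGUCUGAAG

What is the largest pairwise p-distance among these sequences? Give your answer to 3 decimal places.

0.600

Pairwise Hamming distances:
  Lib5 vs Lib15: 5
  Lib5 vs Lib315: 3
  Lib15 vs Lib315: 6
The largest is 6 mismatches, between Lib15 and Lib315; p = 6/10 = 0.600.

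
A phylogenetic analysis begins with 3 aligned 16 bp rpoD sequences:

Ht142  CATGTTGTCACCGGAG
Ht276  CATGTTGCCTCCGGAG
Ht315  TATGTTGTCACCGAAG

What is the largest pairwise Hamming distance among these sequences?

4

Pairwise Hamming distances:
  Ht142 vs Ht276: 2
  Ht142 vs Ht315: 2
  Ht276 vs Ht315: 4
The largest is 4, between Ht276 and Ht315.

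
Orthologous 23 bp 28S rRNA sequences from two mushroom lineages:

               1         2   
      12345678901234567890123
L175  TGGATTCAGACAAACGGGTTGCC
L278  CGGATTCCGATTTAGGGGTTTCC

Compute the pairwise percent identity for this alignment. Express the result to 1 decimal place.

69.6%

The sequences differ at positions 1 (T/C), 8 (A/C), 11 (C/T), 12 (A/T), 13 (A/T), 15 (C/G), 21 (G/T).
16 of the 23 sites match, so the percent identity is 16/23 × 100 = 69.6%.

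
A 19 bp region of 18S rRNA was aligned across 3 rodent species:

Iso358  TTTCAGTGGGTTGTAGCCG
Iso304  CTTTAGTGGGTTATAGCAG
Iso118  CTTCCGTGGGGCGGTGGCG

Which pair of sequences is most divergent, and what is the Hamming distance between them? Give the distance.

Pairwise Hamming distances:
  Iso358 vs Iso304: 4
  Iso358 vs Iso118: 7
  Iso304 vs Iso118: 9
The largest is 9, between Iso304 and Iso118.

9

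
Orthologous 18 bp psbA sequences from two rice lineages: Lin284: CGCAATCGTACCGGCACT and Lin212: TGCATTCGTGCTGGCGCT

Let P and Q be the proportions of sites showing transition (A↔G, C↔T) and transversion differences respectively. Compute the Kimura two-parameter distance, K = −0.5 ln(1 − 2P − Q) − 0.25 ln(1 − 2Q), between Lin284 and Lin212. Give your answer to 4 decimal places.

The sequences differ at positions 1 (C/T, transition), 5 (A/T, transversion), 10 (A/G, transition), 12 (C/T, transition), 16 (A/G, transition).
Of the 5 differences, 4 transitions and 1 transversion over 18 sites: P = 4/18 = 0.222222, Q = 1/18 = 0.055556.
d = −0.5·ln(0.500000) − 0.25·ln(0.888888) = −0.5·(-0.693147) − 0.25·(-0.117784) = 0.3760.

0.3760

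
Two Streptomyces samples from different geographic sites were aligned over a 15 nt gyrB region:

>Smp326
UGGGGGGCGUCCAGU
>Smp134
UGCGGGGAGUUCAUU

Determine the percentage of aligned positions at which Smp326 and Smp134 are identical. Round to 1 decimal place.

73.3%

The sequences differ at positions 3 (G/C), 8 (C/A), 11 (C/U), 14 (G/U).
11 of the 15 sites match, so the percent identity is 11/15 × 100 = 73.3%.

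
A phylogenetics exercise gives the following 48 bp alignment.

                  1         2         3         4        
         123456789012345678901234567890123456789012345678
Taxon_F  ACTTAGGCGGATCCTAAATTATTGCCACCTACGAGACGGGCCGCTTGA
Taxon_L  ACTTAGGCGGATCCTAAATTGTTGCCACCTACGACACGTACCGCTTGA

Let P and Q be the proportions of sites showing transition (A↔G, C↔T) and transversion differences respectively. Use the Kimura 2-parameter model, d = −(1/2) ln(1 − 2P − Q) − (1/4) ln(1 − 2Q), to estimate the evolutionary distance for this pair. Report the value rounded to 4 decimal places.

0.0885

Differing sites — 21:A/G (Ti); 35:G/C (Tv); 39:G/T (Tv); 40:G/A (Ti).
Of the 4 differences, 2 transitions and 2 transversions over 48 sites: P = 2/48 = 0.041667, Q = 2/48 = 0.041667.
d = −0.5·ln(0.874999) − 0.25·ln(0.916666) = −0.5·(-0.133533) − 0.25·(-0.087012) = 0.0885.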